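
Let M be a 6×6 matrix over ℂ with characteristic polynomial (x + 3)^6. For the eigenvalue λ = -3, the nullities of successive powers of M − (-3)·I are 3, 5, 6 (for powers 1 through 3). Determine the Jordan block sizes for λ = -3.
Block sizes for λ = -3: [3, 2, 1]

From the dimensions of kernels of powers, the number of Jordan blocks of size at least j is d_j − d_{j−1} where d_j = dim ker(N^j) (with d_0 = 0). Computing the differences gives [3, 2, 1].
The number of blocks of size exactly k is (#blocks of size ≥ k) − (#blocks of size ≥ k + 1), so the partition is: 1 block(s) of size 1, 1 block(s) of size 2, 1 block(s) of size 3.
In nonincreasing order the block sizes are [3, 2, 1].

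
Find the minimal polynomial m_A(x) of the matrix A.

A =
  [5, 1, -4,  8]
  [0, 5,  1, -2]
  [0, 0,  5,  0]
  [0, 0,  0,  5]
x^3 - 15*x^2 + 75*x - 125

The characteristic polynomial is χ_A(x) = (x - 5)^4, so the eigenvalues are known. The minimal polynomial is
  m_A(x) = Π_λ (x − λ)^{k_λ}
where k_λ is the size of the *largest* Jordan block for λ (equivalently, the smallest k with (A − λI)^k v = 0 for every generalised eigenvector v of λ).

  λ = 5: largest Jordan block has size 3, contributing (x − 5)^3

So m_A(x) = (x - 5)^3 = x^3 - 15*x^2 + 75*x - 125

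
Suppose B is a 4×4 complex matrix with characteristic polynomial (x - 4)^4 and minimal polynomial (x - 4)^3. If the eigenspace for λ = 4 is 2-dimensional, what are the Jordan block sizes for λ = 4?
Block sizes for λ = 4: [3, 1]

Step 1 — from the characteristic polynomial, algebraic multiplicity of λ = 4 is 4. From dim ker(B − (4)·I) = 2, there are exactly 2 Jordan blocks for λ = 4.
Step 2 — from the minimal polynomial, the factor (x − 4)^3 tells us the largest block for λ = 4 has size 3.
Step 3 — with total size 4, 2 blocks, and largest block 3, the block sizes (in nonincreasing order) are [3, 1].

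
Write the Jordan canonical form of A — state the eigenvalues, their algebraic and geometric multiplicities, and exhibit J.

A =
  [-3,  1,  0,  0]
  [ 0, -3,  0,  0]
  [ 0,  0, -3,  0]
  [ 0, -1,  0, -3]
J_2(-3) ⊕ J_1(-3) ⊕ J_1(-3)

The characteristic polynomial is
  det(x·I − A) = x^4 + 12*x^3 + 54*x^2 + 108*x + 81 = (x + 3)^4

Eigenvalues and multiplicities (the geometric multiplicity of λ is n − rank(A − λI), which equals the number of Jordan blocks for λ):
  λ = -3: algebraic multiplicity = 4, geometric multiplicity = 3

Determining the block sizes for each eigenvalue:
  λ = -3: 3 blocks summing to 4 forces exactly one block of size 2 and the rest size 1 → block sizes [2, 1, 1]

Assembling the blocks gives a Jordan form
J =
  [-3,  1,  0,  0]
  [ 0, -3,  0,  0]
  [ 0,  0, -3,  0]
  [ 0,  0,  0, -3]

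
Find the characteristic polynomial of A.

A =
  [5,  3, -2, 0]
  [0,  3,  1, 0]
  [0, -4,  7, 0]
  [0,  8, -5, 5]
x^4 - 20*x^3 + 150*x^2 - 500*x + 625

Expanding det(x·I − A) (e.g. by cofactor expansion or by noting that A is similar to its Jordan form J, which has the same characteristic polynomial as A) gives
  χ_A(x) = x^4 - 20*x^3 + 150*x^2 - 500*x + 625
which factors as (x - 5)^4. The eigenvalues (with algebraic multiplicities) are λ = 5 with multiplicity 4.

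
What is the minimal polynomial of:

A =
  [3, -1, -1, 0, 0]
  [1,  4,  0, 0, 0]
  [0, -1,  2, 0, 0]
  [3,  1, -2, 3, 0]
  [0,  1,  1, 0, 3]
x^3 - 9*x^2 + 27*x - 27

The characteristic polynomial is χ_A(x) = (x - 3)^5, so the eigenvalues are known. The minimal polynomial is
  m_A(x) = Π_λ (x − λ)^{k_λ}
where k_λ is the size of the *largest* Jordan block for λ (equivalently, the smallest k with (A − λI)^k v = 0 for every generalised eigenvector v of λ).

  λ = 3: largest Jordan block has size 3, contributing (x − 3)^3

So m_A(x) = (x - 3)^3 = x^3 - 9*x^2 + 27*x - 27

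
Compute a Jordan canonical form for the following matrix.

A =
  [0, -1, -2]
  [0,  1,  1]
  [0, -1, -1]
J_3(0)

The characteristic polynomial is
  det(x·I − A) = x^3

Eigenvalues and multiplicities (the geometric multiplicity of λ is n − rank(A − λI), which equals the number of Jordan blocks for λ):
  λ = 0: algebraic multiplicity = 3, geometric multiplicity = 1

Determining the block sizes for each eigenvalue:
  λ = 0: one block (gm = 1), so the single block has size am = 3 → block sizes [3]

Assembling the blocks gives a Jordan form
J =
  [0, 1, 0]
  [0, 0, 1]
  [0, 0, 0]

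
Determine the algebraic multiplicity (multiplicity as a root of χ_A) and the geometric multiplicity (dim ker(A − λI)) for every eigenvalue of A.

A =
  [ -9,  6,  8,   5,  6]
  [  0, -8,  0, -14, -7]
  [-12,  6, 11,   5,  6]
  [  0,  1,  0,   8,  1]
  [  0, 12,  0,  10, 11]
λ = -1: alg = 2, geom = 2; λ = 3: alg = 1, geom = 1; λ = 6: alg = 2, geom = 1

Step 1 — factor the characteristic polynomial to read off the algebraic multiplicities:
  χ_A(x) = (x - 6)^2*(x - 3)*(x + 1)^2

Step 2 — compute geometric multiplicities via the rank-nullity identity g(λ) = n − rank(A − λI):
  rank(A − (-1)·I) = 3, so dim ker(A − (-1)·I) = n − 3 = 2
  rank(A − (3)·I) = 4, so dim ker(A − (3)·I) = n − 4 = 1
  rank(A − (6)·I) = 4, so dim ker(A − (6)·I) = n − 4 = 1

Summary:
  λ = -1: algebraic multiplicity = 2, geometric multiplicity = 2
  λ = 3: algebraic multiplicity = 1, geometric multiplicity = 1
  λ = 6: algebraic multiplicity = 2, geometric multiplicity = 1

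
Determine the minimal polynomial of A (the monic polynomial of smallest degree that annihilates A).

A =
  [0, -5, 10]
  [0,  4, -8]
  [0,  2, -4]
x^2

The characteristic polynomial is χ_A(x) = x^3, so the eigenvalues are known. The minimal polynomial is
  m_A(x) = Π_λ (x − λ)^{k_λ}
where k_λ is the size of the *largest* Jordan block for λ (equivalently, the smallest k with (A − λI)^k v = 0 for every generalised eigenvector v of λ).

  λ = 0: largest Jordan block has size 2, contributing (x − 0)^2

So m_A(x) = x^2 = x^2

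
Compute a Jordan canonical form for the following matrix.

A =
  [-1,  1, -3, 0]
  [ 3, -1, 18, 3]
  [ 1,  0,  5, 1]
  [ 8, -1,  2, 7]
J_2(-1) ⊕ J_2(6)

The characteristic polynomial is
  det(x·I − A) = x^4 - 10*x^3 + 13*x^2 + 60*x + 36 = (x - 6)^2*(x + 1)^2

Eigenvalues and multiplicities (the geometric multiplicity of λ is n − rank(A − λI), which equals the number of Jordan blocks for λ):
  λ = -1: algebraic multiplicity = 2, geometric multiplicity = 1
  λ = 6: algebraic multiplicity = 2, geometric multiplicity = 1

Determining the block sizes for each eigenvalue:
  λ = -1: one block (gm = 1), so the single block has size am = 2 → block sizes [2]
  λ = 6: one block (gm = 1), so the single block has size am = 2 → block sizes [2]

Assembling the blocks gives a Jordan form
J =
  [-1,  1, 0, 0]
  [ 0, -1, 0, 0]
  [ 0,  0, 6, 1]
  [ 0,  0, 0, 6]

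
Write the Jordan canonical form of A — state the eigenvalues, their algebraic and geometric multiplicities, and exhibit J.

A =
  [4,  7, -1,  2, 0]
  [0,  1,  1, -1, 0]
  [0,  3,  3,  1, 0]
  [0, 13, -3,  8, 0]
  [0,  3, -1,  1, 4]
J_3(4) ⊕ J_1(4) ⊕ J_1(4)

The characteristic polynomial is
  det(x·I − A) = x^5 - 20*x^4 + 160*x^3 - 640*x^2 + 1280*x - 1024 = (x - 4)^5

Eigenvalues and multiplicities (the geometric multiplicity of λ is n − rank(A − λI), which equals the number of Jordan blocks for λ):
  λ = 4: algebraic multiplicity = 5, geometric multiplicity = 3

Determining the block sizes for each eigenvalue:
  λ = 4: with am = 5 and gm = 3, the partition is not yet determined (e.g. several partitions of 5 into 3 parts exist). Let N = A − (4)·I. Computing rank(N^1) = 2, rank(N^2) = 1, rank(N^3) = 0; the number of blocks of size ≥ j is rank(N^{j−1}) − rank(N^j), giving [3, 1, 1]. So we have 1 block(s) of size 3, 2 block(s) of size 1 → block sizes [3, 1, 1]

Assembling the blocks gives a Jordan form
J =
  [4, 1, 0, 0, 0]
  [0, 4, 1, 0, 0]
  [0, 0, 4, 0, 0]
  [0, 0, 0, 4, 0]
  [0, 0, 0, 0, 4]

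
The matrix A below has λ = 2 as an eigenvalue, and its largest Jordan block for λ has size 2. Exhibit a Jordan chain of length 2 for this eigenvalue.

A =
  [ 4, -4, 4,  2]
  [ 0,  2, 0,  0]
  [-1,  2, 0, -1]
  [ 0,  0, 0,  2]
A Jordan chain for λ = 2 of length 2:
v_1 = (2, 0, -1, 0)ᵀ
v_2 = (1, 0, 0, 0)ᵀ

Let N = A − (2)·I. We want v_2 with N^2 v_2 = 0 but N^1 v_2 ≠ 0; then v_{j-1} := N · v_j for j = 2, …, 2.

Pick v_2 = (1, 0, 0, 0)ᵀ.
Then v_1 = N · v_2 = (2, 0, -1, 0)ᵀ.

Sanity check: (A − (2)·I) v_1 = (0, 0, 0, 0)ᵀ = 0. ✓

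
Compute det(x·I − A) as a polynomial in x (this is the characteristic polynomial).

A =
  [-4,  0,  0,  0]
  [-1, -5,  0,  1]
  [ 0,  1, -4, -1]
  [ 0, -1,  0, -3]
x^4 + 16*x^3 + 96*x^2 + 256*x + 256

Expanding det(x·I − A) (e.g. by cofactor expansion or by noting that A is similar to its Jordan form J, which has the same characteristic polynomial as A) gives
  χ_A(x) = x^4 + 16*x^3 + 96*x^2 + 256*x + 256
which factors as (x + 4)^4. The eigenvalues (with algebraic multiplicities) are λ = -4 with multiplicity 4.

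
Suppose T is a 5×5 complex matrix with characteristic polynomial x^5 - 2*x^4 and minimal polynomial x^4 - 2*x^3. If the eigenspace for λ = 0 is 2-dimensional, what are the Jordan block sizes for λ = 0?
Block sizes for λ = 0: [3, 1]

Step 1 — from the characteristic polynomial, algebraic multiplicity of λ = 0 is 4. From dim ker(T − (0)·I) = 2, there are exactly 2 Jordan blocks for λ = 0.
Step 2 — from the minimal polynomial, the factor (x − 0)^3 tells us the largest block for λ = 0 has size 3.
Step 3 — with total size 4, 2 blocks, and largest block 3, the block sizes (in nonincreasing order) are [3, 1].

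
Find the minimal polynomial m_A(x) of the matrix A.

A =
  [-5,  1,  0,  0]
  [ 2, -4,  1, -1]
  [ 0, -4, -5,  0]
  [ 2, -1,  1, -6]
x^3 + 15*x^2 + 75*x + 125

The characteristic polynomial is χ_A(x) = (x + 5)^4, so the eigenvalues are known. The minimal polynomial is
  m_A(x) = Π_λ (x − λ)^{k_λ}
where k_λ is the size of the *largest* Jordan block for λ (equivalently, the smallest k with (A − λI)^k v = 0 for every generalised eigenvector v of λ).

  λ = -5: largest Jordan block has size 3, contributing (x + 5)^3

So m_A(x) = (x + 5)^3 = x^3 + 15*x^2 + 75*x + 125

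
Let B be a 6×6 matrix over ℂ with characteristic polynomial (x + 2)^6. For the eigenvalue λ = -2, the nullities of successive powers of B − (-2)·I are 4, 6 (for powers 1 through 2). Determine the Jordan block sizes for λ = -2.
Block sizes for λ = -2: [2, 2, 1, 1]

From the dimensions of kernels of powers, the number of Jordan blocks of size at least j is d_j − d_{j−1} where d_j = dim ker(N^j) (with d_0 = 0). Computing the differences gives [4, 2].
The number of blocks of size exactly k is (#blocks of size ≥ k) − (#blocks of size ≥ k + 1), so the partition is: 2 block(s) of size 1, 2 block(s) of size 2.
In nonincreasing order the block sizes are [2, 2, 1, 1].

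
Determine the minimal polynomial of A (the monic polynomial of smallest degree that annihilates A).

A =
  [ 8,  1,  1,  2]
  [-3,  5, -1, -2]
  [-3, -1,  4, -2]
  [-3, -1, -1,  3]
x^3 - 15*x^2 + 75*x - 125

The characteristic polynomial is χ_A(x) = (x - 5)^4, so the eigenvalues are known. The minimal polynomial is
  m_A(x) = Π_λ (x − λ)^{k_λ}
where k_λ is the size of the *largest* Jordan block for λ (equivalently, the smallest k with (A − λI)^k v = 0 for every generalised eigenvector v of λ).

  λ = 5: largest Jordan block has size 3, contributing (x − 5)^3

So m_A(x) = (x - 5)^3 = x^3 - 15*x^2 + 75*x - 125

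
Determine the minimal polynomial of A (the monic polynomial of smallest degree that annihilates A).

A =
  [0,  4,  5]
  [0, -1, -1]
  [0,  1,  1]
x^3

The characteristic polynomial is χ_A(x) = x^3, so the eigenvalues are known. The minimal polynomial is
  m_A(x) = Π_λ (x − λ)^{k_λ}
where k_λ is the size of the *largest* Jordan block for λ (equivalently, the smallest k with (A − λI)^k v = 0 for every generalised eigenvector v of λ).

  λ = 0: largest Jordan block has size 3, contributing (x − 0)^3

So m_A(x) = x^3 = x^3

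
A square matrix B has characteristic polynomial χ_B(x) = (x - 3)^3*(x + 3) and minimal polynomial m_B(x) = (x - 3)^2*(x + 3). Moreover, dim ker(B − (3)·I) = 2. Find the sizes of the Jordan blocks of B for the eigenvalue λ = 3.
Block sizes for λ = 3: [2, 1]

Step 1 — from the characteristic polynomial, algebraic multiplicity of λ = 3 is 3. From dim ker(B − (3)·I) = 2, there are exactly 2 Jordan blocks for λ = 3.
Step 2 — from the minimal polynomial, the factor (x − 3)^2 tells us the largest block for λ = 3 has size 2.
Step 3 — with total size 3, 2 blocks, and largest block 2, the block sizes (in nonincreasing order) are [2, 1].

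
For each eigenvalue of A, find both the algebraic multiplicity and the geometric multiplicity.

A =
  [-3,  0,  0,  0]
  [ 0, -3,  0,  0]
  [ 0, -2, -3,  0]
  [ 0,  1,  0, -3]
λ = -3: alg = 4, geom = 3

Step 1 — factor the characteristic polynomial to read off the algebraic multiplicities:
  χ_A(x) = (x + 3)^4

Step 2 — compute geometric multiplicities via the rank-nullity identity g(λ) = n − rank(A − λI):
  rank(A − (-3)·I) = 1, so dim ker(A − (-3)·I) = n − 1 = 3

Summary:
  λ = -3: algebraic multiplicity = 4, geometric multiplicity = 3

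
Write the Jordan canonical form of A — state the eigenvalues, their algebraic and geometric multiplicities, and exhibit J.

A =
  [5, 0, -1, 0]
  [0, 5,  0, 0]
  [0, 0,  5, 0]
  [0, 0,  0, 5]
J_2(5) ⊕ J_1(5) ⊕ J_1(5)

The characteristic polynomial is
  det(x·I − A) = x^4 - 20*x^3 + 150*x^2 - 500*x + 625 = (x - 5)^4

Eigenvalues and multiplicities (the geometric multiplicity of λ is n − rank(A − λI), which equals the number of Jordan blocks for λ):
  λ = 5: algebraic multiplicity = 4, geometric multiplicity = 3

Determining the block sizes for each eigenvalue:
  λ = 5: 3 blocks summing to 4 forces exactly one block of size 2 and the rest size 1 → block sizes [2, 1, 1]

Assembling the blocks gives a Jordan form
J =
  [5, 1, 0, 0]
  [0, 5, 0, 0]
  [0, 0, 5, 0]
  [0, 0, 0, 5]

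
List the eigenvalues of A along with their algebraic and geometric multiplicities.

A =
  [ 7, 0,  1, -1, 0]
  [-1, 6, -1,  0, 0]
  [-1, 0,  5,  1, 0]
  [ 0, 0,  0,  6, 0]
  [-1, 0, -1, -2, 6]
λ = 6: alg = 5, geom = 3

Step 1 — factor the characteristic polynomial to read off the algebraic multiplicities:
  χ_A(x) = (x - 6)^5

Step 2 — compute geometric multiplicities via the rank-nullity identity g(λ) = n − rank(A − λI):
  rank(A − (6)·I) = 2, so dim ker(A − (6)·I) = n − 2 = 3

Summary:
  λ = 6: algebraic multiplicity = 5, geometric multiplicity = 3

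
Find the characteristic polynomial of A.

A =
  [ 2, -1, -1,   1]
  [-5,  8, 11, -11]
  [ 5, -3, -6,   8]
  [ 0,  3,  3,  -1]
x^4 - 3*x^3 - 6*x^2 + 28*x - 24

Expanding det(x·I − A) (e.g. by cofactor expansion or by noting that A is similar to its Jordan form J, which has the same characteristic polynomial as A) gives
  χ_A(x) = x^4 - 3*x^3 - 6*x^2 + 28*x - 24
which factors as (x - 2)^3*(x + 3). The eigenvalues (with algebraic multiplicities) are λ = -3 with multiplicity 1, λ = 2 with multiplicity 3.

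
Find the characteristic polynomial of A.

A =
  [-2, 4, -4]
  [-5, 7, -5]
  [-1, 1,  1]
x^3 - 6*x^2 + 12*x - 8

Expanding det(x·I − A) (e.g. by cofactor expansion or by noting that A is similar to its Jordan form J, which has the same characteristic polynomial as A) gives
  χ_A(x) = x^3 - 6*x^2 + 12*x - 8
which factors as (x - 2)^3. The eigenvalues (with algebraic multiplicities) are λ = 2 with multiplicity 3.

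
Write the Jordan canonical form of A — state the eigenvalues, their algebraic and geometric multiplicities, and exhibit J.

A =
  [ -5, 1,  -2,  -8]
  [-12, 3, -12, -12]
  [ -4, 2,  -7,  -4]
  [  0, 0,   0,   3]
J_2(-3) ⊕ J_1(-3) ⊕ J_1(3)

The characteristic polynomial is
  det(x·I − A) = x^4 + 6*x^3 - 54*x - 81 = (x - 3)*(x + 3)^3

Eigenvalues and multiplicities (the geometric multiplicity of λ is n − rank(A − λI), which equals the number of Jordan blocks for λ):
  λ = -3: algebraic multiplicity = 3, geometric multiplicity = 2
  λ = 3: algebraic multiplicity = 1, geometric multiplicity = 1

Determining the block sizes for each eigenvalue:
  λ = -3: 2 blocks summing to 3 forces exactly one block of size 2 and the rest size 1 → block sizes [2, 1]
  λ = 3: one block (gm = 1), so the single block has size am = 1 → block sizes [1]

Assembling the blocks gives a Jordan form
J =
  [-3,  1,  0, 0]
  [ 0, -3,  0, 0]
  [ 0,  0, -3, 0]
  [ 0,  0,  0, 3]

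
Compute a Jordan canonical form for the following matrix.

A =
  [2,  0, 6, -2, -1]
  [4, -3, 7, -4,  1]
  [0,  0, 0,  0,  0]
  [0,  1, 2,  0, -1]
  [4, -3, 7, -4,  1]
J_3(0) ⊕ J_2(0)

The characteristic polynomial is
  det(x·I − A) = x^5

Eigenvalues and multiplicities (the geometric multiplicity of λ is n − rank(A − λI), which equals the number of Jordan blocks for λ):
  λ = 0: algebraic multiplicity = 5, geometric multiplicity = 2

Determining the block sizes for each eigenvalue:
  λ = 0: with am = 5 and gm = 2, the partition is not yet determined (e.g. several partitions of 5 into 2 parts exist). Let N = A − (0)·I. Computing rank(N^1) = 3, rank(N^2) = 1, rank(N^3) = 0; the number of blocks of size ≥ j is rank(N^{j−1}) − rank(N^j), giving [2, 2, 1]. So we have 1 block(s) of size 3, 1 block(s) of size 2 → block sizes [3, 2]

Assembling the blocks gives a Jordan form
J =
  [0, 1, 0, 0, 0]
  [0, 0, 1, 0, 0]
  [0, 0, 0, 0, 0]
  [0, 0, 0, 0, 1]
  [0, 0, 0, 0, 0]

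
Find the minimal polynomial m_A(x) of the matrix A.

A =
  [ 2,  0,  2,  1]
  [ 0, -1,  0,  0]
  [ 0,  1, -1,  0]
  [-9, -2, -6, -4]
x^2 + 2*x + 1

The characteristic polynomial is χ_A(x) = (x + 1)^4, so the eigenvalues are known. The minimal polynomial is
  m_A(x) = Π_λ (x − λ)^{k_λ}
where k_λ is the size of the *largest* Jordan block for λ (equivalently, the smallest k with (A − λI)^k v = 0 for every generalised eigenvector v of λ).

  λ = -1: largest Jordan block has size 2, contributing (x + 1)^2

So m_A(x) = (x + 1)^2 = x^2 + 2*x + 1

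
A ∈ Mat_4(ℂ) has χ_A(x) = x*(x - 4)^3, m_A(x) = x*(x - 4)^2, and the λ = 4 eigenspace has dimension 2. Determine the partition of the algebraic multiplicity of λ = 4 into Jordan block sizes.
Block sizes for λ = 4: [2, 1]

Step 1 — from the characteristic polynomial, algebraic multiplicity of λ = 4 is 3. From dim ker(A − (4)·I) = 2, there are exactly 2 Jordan blocks for λ = 4.
Step 2 — from the minimal polynomial, the factor (x − 4)^2 tells us the largest block for λ = 4 has size 2.
Step 3 — with total size 3, 2 blocks, and largest block 2, the block sizes (in nonincreasing order) are [2, 1].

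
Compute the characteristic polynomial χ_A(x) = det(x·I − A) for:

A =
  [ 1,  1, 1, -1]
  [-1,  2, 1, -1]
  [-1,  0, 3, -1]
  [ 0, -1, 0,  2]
x^4 - 8*x^3 + 24*x^2 - 32*x + 16

Expanding det(x·I − A) (e.g. by cofactor expansion or by noting that A is similar to its Jordan form J, which has the same characteristic polynomial as A) gives
  χ_A(x) = x^4 - 8*x^3 + 24*x^2 - 32*x + 16
which factors as (x - 2)^4. The eigenvalues (with algebraic multiplicities) are λ = 2 with multiplicity 4.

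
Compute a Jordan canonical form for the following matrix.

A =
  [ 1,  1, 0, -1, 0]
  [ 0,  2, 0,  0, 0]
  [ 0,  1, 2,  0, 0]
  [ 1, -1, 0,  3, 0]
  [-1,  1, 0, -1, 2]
J_2(2) ⊕ J_2(2) ⊕ J_1(2)

The characteristic polynomial is
  det(x·I − A) = x^5 - 10*x^4 + 40*x^3 - 80*x^2 + 80*x - 32 = (x - 2)^5

Eigenvalues and multiplicities (the geometric multiplicity of λ is n − rank(A − λI), which equals the number of Jordan blocks for λ):
  λ = 2: algebraic multiplicity = 5, geometric multiplicity = 3

Determining the block sizes for each eigenvalue:
  λ = 2: with am = 5 and gm = 3, the partition is not yet determined (e.g. several partitions of 5 into 3 parts exist). Let N = A − (2)·I. Computing rank(N^1) = 2, rank(N^2) = 0; the number of blocks of size ≥ j is rank(N^{j−1}) − rank(N^j), giving [3, 2]. So we have 2 block(s) of size 2, 1 block(s) of size 1 → block sizes [2, 2, 1]

Assembling the blocks gives a Jordan form
J =
  [2, 1, 0, 0, 0]
  [0, 2, 0, 0, 0]
  [0, 0, 2, 1, 0]
  [0, 0, 0, 2, 0]
  [0, 0, 0, 0, 2]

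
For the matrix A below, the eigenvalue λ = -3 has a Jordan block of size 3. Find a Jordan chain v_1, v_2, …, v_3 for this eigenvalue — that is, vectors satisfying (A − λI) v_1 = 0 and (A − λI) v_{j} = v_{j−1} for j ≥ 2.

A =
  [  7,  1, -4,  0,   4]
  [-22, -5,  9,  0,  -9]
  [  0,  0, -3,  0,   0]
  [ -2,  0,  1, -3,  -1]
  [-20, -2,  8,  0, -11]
A Jordan chain for λ = -3 of length 3:
v_1 = (-2, 4, 0, 0, 4)ᵀ
v_2 = (10, -22, 0, -2, -20)ᵀ
v_3 = (1, 0, 0, 0, 0)ᵀ

Let N = A − (-3)·I. We want v_3 with N^3 v_3 = 0 but N^2 v_3 ≠ 0; then v_{j-1} := N · v_j for j = 3, …, 2.

Pick v_3 = (1, 0, 0, 0, 0)ᵀ.
Then v_2 = N · v_3 = (10, -22, 0, -2, -20)ᵀ.
Then v_1 = N · v_2 = (-2, 4, 0, 0, 4)ᵀ.

Sanity check: (A − (-3)·I) v_1 = (0, 0, 0, 0, 0)ᵀ = 0. ✓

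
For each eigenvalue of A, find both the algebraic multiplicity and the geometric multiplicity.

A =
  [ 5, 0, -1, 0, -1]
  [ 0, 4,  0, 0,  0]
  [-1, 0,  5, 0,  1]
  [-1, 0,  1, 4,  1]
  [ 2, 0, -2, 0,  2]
λ = 4: alg = 5, geom = 4

Step 1 — factor the characteristic polynomial to read off the algebraic multiplicities:
  χ_A(x) = (x - 4)^5

Step 2 — compute geometric multiplicities via the rank-nullity identity g(λ) = n − rank(A − λI):
  rank(A − (4)·I) = 1, so dim ker(A − (4)·I) = n − 1 = 4

Summary:
  λ = 4: algebraic multiplicity = 5, geometric multiplicity = 4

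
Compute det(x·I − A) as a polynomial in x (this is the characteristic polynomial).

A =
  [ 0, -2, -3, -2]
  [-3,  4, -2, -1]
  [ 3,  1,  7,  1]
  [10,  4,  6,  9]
x^4 - 20*x^3 + 150*x^2 - 500*x + 625

Expanding det(x·I − A) (e.g. by cofactor expansion or by noting that A is similar to its Jordan form J, which has the same characteristic polynomial as A) gives
  χ_A(x) = x^4 - 20*x^3 + 150*x^2 - 500*x + 625
which factors as (x - 5)^4. The eigenvalues (with algebraic multiplicities) are λ = 5 with multiplicity 4.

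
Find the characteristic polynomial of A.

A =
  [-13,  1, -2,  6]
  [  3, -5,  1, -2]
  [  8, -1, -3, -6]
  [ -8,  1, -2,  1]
x^4 + 20*x^3 + 150*x^2 + 500*x + 625

Expanding det(x·I − A) (e.g. by cofactor expansion or by noting that A is similar to its Jordan form J, which has the same characteristic polynomial as A) gives
  χ_A(x) = x^4 + 20*x^3 + 150*x^2 + 500*x + 625
which factors as (x + 5)^4. The eigenvalues (with algebraic multiplicities) are λ = -5 with multiplicity 4.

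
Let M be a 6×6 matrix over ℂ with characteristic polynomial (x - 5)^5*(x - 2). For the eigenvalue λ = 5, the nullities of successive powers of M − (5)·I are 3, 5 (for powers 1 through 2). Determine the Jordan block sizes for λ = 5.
Block sizes for λ = 5: [2, 2, 1]

From the dimensions of kernels of powers, the number of Jordan blocks of size at least j is d_j − d_{j−1} where d_j = dim ker(N^j) (with d_0 = 0). Computing the differences gives [3, 2].
The number of blocks of size exactly k is (#blocks of size ≥ k) − (#blocks of size ≥ k + 1), so the partition is: 1 block(s) of size 1, 2 block(s) of size 2.
In nonincreasing order the block sizes are [2, 2, 1].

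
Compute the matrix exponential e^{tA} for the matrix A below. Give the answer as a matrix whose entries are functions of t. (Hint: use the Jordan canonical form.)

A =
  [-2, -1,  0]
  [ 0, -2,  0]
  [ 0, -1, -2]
e^{tA} =
  [exp(-2*t), -t*exp(-2*t), 0]
  [0, exp(-2*t), 0]
  [0, -t*exp(-2*t), exp(-2*t)]

Strategy: write A = P · J · P⁻¹ where J is a Jordan canonical form, so e^{tA} = P · e^{tJ} · P⁻¹, and e^{tJ} can be computed block-by-block.

A has Jordan form
J =
  [-2,  1,  0]
  [ 0, -2,  0]
  [ 0,  0, -2]
(up to reordering of blocks).

Per-block formulas:
  For a 1×1 block at λ = -2: exp(t · [-2]) = [e^(-2t)].
  For a 2×2 Jordan block J_2(-2): exp(t · J_2(-2)) = e^(-2t)·(I + t·N), where N is the 2×2 nilpotent shift.

After assembling e^{tJ} and conjugating by P, we get:

e^{tA} =
  [exp(-2*t), -t*exp(-2*t), 0]
  [0, exp(-2*t), 0]
  [0, -t*exp(-2*t), exp(-2*t)]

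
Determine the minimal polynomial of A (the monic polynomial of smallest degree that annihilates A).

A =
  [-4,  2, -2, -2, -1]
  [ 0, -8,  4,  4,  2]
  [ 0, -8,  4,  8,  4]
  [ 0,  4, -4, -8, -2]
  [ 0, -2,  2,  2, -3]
x^2 + 7*x + 12

The characteristic polynomial is χ_A(x) = (x + 3)*(x + 4)^4, so the eigenvalues are known. The minimal polynomial is
  m_A(x) = Π_λ (x − λ)^{k_λ}
where k_λ is the size of the *largest* Jordan block for λ (equivalently, the smallest k with (A − λI)^k v = 0 for every generalised eigenvector v of λ).

  λ = -4: largest Jordan block has size 1, contributing (x + 4)
  λ = -3: largest Jordan block has size 1, contributing (x + 3)

So m_A(x) = (x + 3)*(x + 4) = x^2 + 7*x + 12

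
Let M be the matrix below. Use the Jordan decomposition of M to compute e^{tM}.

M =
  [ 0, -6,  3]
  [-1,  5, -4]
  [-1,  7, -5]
e^{tM} =
  [3*t^2/2 + 1, -9*t^2/2 - 6*t, 9*t^2/2 + 3*t]
  [-t^2/2 - t, 3*t^2/2 + 5*t + 1, -3*t^2/2 - 4*t]
  [-t^2 - t, 3*t^2 + 7*t, -3*t^2 - 5*t + 1]

Strategy: write M = P · J · P⁻¹ where J is a Jordan canonical form, so e^{tM} = P · e^{tJ} · P⁻¹, and e^{tJ} can be computed block-by-block.

M has Jordan form
J =
  [0, 1, 0]
  [0, 0, 1]
  [0, 0, 0]
(up to reordering of blocks).

Per-block formulas:
  For a 3×3 Jordan block J_3(0): exp(t · J_3(0)) = e^(0t)·(I + t·N + (t^2/2)·N^2), where N is the 3×3 nilpotent shift.

After assembling e^{tJ} and conjugating by P, we get:

e^{tM} =
  [3*t^2/2 + 1, -9*t^2/2 - 6*t, 9*t^2/2 + 3*t]
  [-t^2/2 - t, 3*t^2/2 + 5*t + 1, -3*t^2/2 - 4*t]
  [-t^2 - t, 3*t^2 + 7*t, -3*t^2 - 5*t + 1]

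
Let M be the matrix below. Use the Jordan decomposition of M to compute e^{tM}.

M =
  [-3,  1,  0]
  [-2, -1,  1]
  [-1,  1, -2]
e^{tM} =
  [-t^2*exp(-2*t)/2 - t*exp(-2*t) + exp(-2*t), t*exp(-2*t), t^2*exp(-2*t)/2]
  [-t^2*exp(-2*t)/2 - 2*t*exp(-2*t), t*exp(-2*t) + exp(-2*t), t^2*exp(-2*t)/2 + t*exp(-2*t)]
  [-t^2*exp(-2*t)/2 - t*exp(-2*t), t*exp(-2*t), t^2*exp(-2*t)/2 + exp(-2*t)]

Strategy: write M = P · J · P⁻¹ where J is a Jordan canonical form, so e^{tM} = P · e^{tJ} · P⁻¹, and e^{tJ} can be computed block-by-block.

M has Jordan form
J =
  [-2,  1,  0]
  [ 0, -2,  1]
  [ 0,  0, -2]
(up to reordering of blocks).

Per-block formulas:
  For a 3×3 Jordan block J_3(-2): exp(t · J_3(-2)) = e^(-2t)·(I + t·N + (t^2/2)·N^2), where N is the 3×3 nilpotent shift.

After assembling e^{tJ} and conjugating by P, we get:

e^{tM} =
  [-t^2*exp(-2*t)/2 - t*exp(-2*t) + exp(-2*t), t*exp(-2*t), t^2*exp(-2*t)/2]
  [-t^2*exp(-2*t)/2 - 2*t*exp(-2*t), t*exp(-2*t) + exp(-2*t), t^2*exp(-2*t)/2 + t*exp(-2*t)]
  [-t^2*exp(-2*t)/2 - t*exp(-2*t), t*exp(-2*t), t^2*exp(-2*t)/2 + exp(-2*t)]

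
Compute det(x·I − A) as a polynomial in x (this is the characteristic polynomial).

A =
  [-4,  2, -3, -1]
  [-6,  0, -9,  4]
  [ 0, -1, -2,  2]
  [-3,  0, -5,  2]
x^4 + 4*x^3 + 6*x^2 + 4*x + 1

Expanding det(x·I − A) (e.g. by cofactor expansion or by noting that A is similar to its Jordan form J, which has the same characteristic polynomial as A) gives
  χ_A(x) = x^4 + 4*x^3 + 6*x^2 + 4*x + 1
which factors as (x + 1)^4. The eigenvalues (with algebraic multiplicities) are λ = -1 with multiplicity 4.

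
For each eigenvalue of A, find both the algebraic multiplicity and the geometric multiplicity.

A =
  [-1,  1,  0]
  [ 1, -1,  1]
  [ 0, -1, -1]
λ = -1: alg = 3, geom = 1

Step 1 — factor the characteristic polynomial to read off the algebraic multiplicities:
  χ_A(x) = (x + 1)^3

Step 2 — compute geometric multiplicities via the rank-nullity identity g(λ) = n − rank(A − λI):
  rank(A − (-1)·I) = 2, so dim ker(A − (-1)·I) = n − 2 = 1

Summary:
  λ = -1: algebraic multiplicity = 3, geometric multiplicity = 1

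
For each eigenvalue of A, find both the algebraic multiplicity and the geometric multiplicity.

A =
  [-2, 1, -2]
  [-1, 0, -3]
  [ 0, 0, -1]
λ = -1: alg = 3, geom = 1

Step 1 — factor the characteristic polynomial to read off the algebraic multiplicities:
  χ_A(x) = (x + 1)^3

Step 2 — compute geometric multiplicities via the rank-nullity identity g(λ) = n − rank(A − λI):
  rank(A − (-1)·I) = 2, so dim ker(A − (-1)·I) = n − 2 = 1

Summary:
  λ = -1: algebraic multiplicity = 3, geometric multiplicity = 1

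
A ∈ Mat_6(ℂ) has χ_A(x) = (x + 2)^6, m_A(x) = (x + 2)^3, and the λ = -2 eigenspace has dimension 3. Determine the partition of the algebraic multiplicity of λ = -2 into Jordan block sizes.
Block sizes for λ = -2: [3, 2, 1]

Step 1 — from the characteristic polynomial, algebraic multiplicity of λ = -2 is 6. From dim ker(A − (-2)·I) = 3, there are exactly 3 Jordan blocks for λ = -2.
Step 2 — from the minimal polynomial, the factor (x + 2)^3 tells us the largest block for λ = -2 has size 3.
Step 3 — with total size 6, 3 blocks, and largest block 3, the block sizes (in nonincreasing order) are [3, 2, 1].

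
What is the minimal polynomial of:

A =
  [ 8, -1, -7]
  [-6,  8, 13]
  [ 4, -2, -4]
x^3 - 12*x^2 + 48*x - 64

The characteristic polynomial is χ_A(x) = (x - 4)^3, so the eigenvalues are known. The minimal polynomial is
  m_A(x) = Π_λ (x − λ)^{k_λ}
where k_λ is the size of the *largest* Jordan block for λ (equivalently, the smallest k with (A − λI)^k v = 0 for every generalised eigenvector v of λ).

  λ = 4: largest Jordan block has size 3, contributing (x − 4)^3

So m_A(x) = (x - 4)^3 = x^3 - 12*x^2 + 48*x - 64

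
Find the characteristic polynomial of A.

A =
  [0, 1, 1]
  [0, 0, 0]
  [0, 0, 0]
x^3

Expanding det(x·I − A) (e.g. by cofactor expansion or by noting that A is similar to its Jordan form J, which has the same characteristic polynomial as A) gives
  χ_A(x) = x^3
which factors as x^3. The eigenvalues (with algebraic multiplicities) are λ = 0 with multiplicity 3.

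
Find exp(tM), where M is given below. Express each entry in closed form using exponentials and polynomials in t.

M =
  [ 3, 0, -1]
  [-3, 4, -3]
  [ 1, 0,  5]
e^{tM} =
  [-t*exp(4*t) + exp(4*t), 0, -t*exp(4*t)]
  [-3*t*exp(4*t), exp(4*t), -3*t*exp(4*t)]
  [t*exp(4*t), 0, t*exp(4*t) + exp(4*t)]

Strategy: write M = P · J · P⁻¹ where J is a Jordan canonical form, so e^{tM} = P · e^{tJ} · P⁻¹, and e^{tJ} can be computed block-by-block.

M has Jordan form
J =
  [4, 1, 0]
  [0, 4, 0]
  [0, 0, 4]
(up to reordering of blocks).

Per-block formulas:
  For a 2×2 Jordan block J_2(4): exp(t · J_2(4)) = e^(4t)·(I + t·N), where N is the 2×2 nilpotent shift.
  For a 1×1 block at λ = 4: exp(t · [4]) = [e^(4t)].

After assembling e^{tJ} and conjugating by P, we get:

e^{tM} =
  [-t*exp(4*t) + exp(4*t), 0, -t*exp(4*t)]
  [-3*t*exp(4*t), exp(4*t), -3*t*exp(4*t)]
  [t*exp(4*t), 0, t*exp(4*t) + exp(4*t)]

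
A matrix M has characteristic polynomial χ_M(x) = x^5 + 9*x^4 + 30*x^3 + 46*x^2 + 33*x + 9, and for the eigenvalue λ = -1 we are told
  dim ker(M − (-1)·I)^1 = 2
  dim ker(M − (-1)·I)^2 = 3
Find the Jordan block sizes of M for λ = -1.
Block sizes for λ = -1: [2, 1]

From the dimensions of kernels of powers, the number of Jordan blocks of size at least j is d_j − d_{j−1} where d_j = dim ker(N^j) (with d_0 = 0). Computing the differences gives [2, 1].
The number of blocks of size exactly k is (#blocks of size ≥ k) − (#blocks of size ≥ k + 1), so the partition is: 1 block(s) of size 1, 1 block(s) of size 2.
In nonincreasing order the block sizes are [2, 1].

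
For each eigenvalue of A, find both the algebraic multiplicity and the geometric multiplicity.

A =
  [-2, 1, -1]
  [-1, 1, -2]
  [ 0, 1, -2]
λ = -1: alg = 3, geom = 1

Step 1 — factor the characteristic polynomial to read off the algebraic multiplicities:
  χ_A(x) = (x + 1)^3

Step 2 — compute geometric multiplicities via the rank-nullity identity g(λ) = n − rank(A − λI):
  rank(A − (-1)·I) = 2, so dim ker(A − (-1)·I) = n − 2 = 1

Summary:
  λ = -1: algebraic multiplicity = 3, geometric multiplicity = 1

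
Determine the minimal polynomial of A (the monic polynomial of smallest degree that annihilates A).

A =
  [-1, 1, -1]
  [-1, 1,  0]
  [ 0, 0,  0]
x^3

The characteristic polynomial is χ_A(x) = x^3, so the eigenvalues are known. The minimal polynomial is
  m_A(x) = Π_λ (x − λ)^{k_λ}
where k_λ is the size of the *largest* Jordan block for λ (equivalently, the smallest k with (A − λI)^k v = 0 for every generalised eigenvector v of λ).

  λ = 0: largest Jordan block has size 3, contributing (x − 0)^3

So m_A(x) = x^3 = x^3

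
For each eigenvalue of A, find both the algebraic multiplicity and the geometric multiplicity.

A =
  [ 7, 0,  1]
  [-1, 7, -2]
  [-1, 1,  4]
λ = 6: alg = 3, geom = 1

Step 1 — factor the characteristic polynomial to read off the algebraic multiplicities:
  χ_A(x) = (x - 6)^3

Step 2 — compute geometric multiplicities via the rank-nullity identity g(λ) = n − rank(A − λI):
  rank(A − (6)·I) = 2, so dim ker(A − (6)·I) = n − 2 = 1

Summary:
  λ = 6: algebraic multiplicity = 3, geometric multiplicity = 1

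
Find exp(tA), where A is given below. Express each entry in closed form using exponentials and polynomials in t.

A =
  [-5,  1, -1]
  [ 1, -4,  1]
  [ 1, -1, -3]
e^{tA} =
  [t^2*exp(-4*t)/2 - t*exp(-4*t) + exp(-4*t), t*exp(-4*t), t^2*exp(-4*t)/2 - t*exp(-4*t)]
  [t*exp(-4*t), exp(-4*t), t*exp(-4*t)]
  [-t^2*exp(-4*t)/2 + t*exp(-4*t), -t*exp(-4*t), -t^2*exp(-4*t)/2 + t*exp(-4*t) + exp(-4*t)]

Strategy: write A = P · J · P⁻¹ where J is a Jordan canonical form, so e^{tA} = P · e^{tJ} · P⁻¹, and e^{tJ} can be computed block-by-block.

A has Jordan form
J =
  [-4,  1,  0]
  [ 0, -4,  1]
  [ 0,  0, -4]
(up to reordering of blocks).

Per-block formulas:
  For a 3×3 Jordan block J_3(-4): exp(t · J_3(-4)) = e^(-4t)·(I + t·N + (t^2/2)·N^2), where N is the 3×3 nilpotent shift.

After assembling e^{tJ} and conjugating by P, we get:

e^{tA} =
  [t^2*exp(-4*t)/2 - t*exp(-4*t) + exp(-4*t), t*exp(-4*t), t^2*exp(-4*t)/2 - t*exp(-4*t)]
  [t*exp(-4*t), exp(-4*t), t*exp(-4*t)]
  [-t^2*exp(-4*t)/2 + t*exp(-4*t), -t*exp(-4*t), -t^2*exp(-4*t)/2 + t*exp(-4*t) + exp(-4*t)]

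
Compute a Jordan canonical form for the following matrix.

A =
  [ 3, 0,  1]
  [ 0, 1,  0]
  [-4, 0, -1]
J_2(1) ⊕ J_1(1)

The characteristic polynomial is
  det(x·I − A) = x^3 - 3*x^2 + 3*x - 1 = (x - 1)^3

Eigenvalues and multiplicities (the geometric multiplicity of λ is n − rank(A − λI), which equals the number of Jordan blocks for λ):
  λ = 1: algebraic multiplicity = 3, geometric multiplicity = 2

Determining the block sizes for each eigenvalue:
  λ = 1: 2 blocks summing to 3 forces exactly one block of size 2 and the rest size 1 → block sizes [2, 1]

Assembling the blocks gives a Jordan form
J =
  [1, 1, 0]
  [0, 1, 0]
  [0, 0, 1]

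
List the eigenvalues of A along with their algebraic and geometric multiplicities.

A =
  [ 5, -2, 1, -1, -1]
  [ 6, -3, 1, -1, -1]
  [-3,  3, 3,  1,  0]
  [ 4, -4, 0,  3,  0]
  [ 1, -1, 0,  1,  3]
λ = -1: alg = 1, geom = 1; λ = 3: alg = 4, geom = 2

Step 1 — factor the characteristic polynomial to read off the algebraic multiplicities:
  χ_A(x) = (x - 3)^4*(x + 1)

Step 2 — compute geometric multiplicities via the rank-nullity identity g(λ) = n − rank(A − λI):
  rank(A − (-1)·I) = 4, so dim ker(A − (-1)·I) = n − 4 = 1
  rank(A − (3)·I) = 3, so dim ker(A − (3)·I) = n − 3 = 2

Summary:
  λ = -1: algebraic multiplicity = 1, geometric multiplicity = 1
  λ = 3: algebraic multiplicity = 4, geometric multiplicity = 2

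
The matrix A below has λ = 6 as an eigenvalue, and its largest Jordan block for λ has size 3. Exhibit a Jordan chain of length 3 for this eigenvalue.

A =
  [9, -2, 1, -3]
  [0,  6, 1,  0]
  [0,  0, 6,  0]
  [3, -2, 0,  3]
A Jordan chain for λ = 6 of length 3:
v_1 = (1, 0, 0, 1)ᵀ
v_2 = (1, 1, 0, 0)ᵀ
v_3 = (0, 0, 1, 0)ᵀ

Let N = A − (6)·I. We want v_3 with N^3 v_3 = 0 but N^2 v_3 ≠ 0; then v_{j-1} := N · v_j for j = 3, …, 2.

Pick v_3 = (0, 0, 1, 0)ᵀ.
Then v_2 = N · v_3 = (1, 1, 0, 0)ᵀ.
Then v_1 = N · v_2 = (1, 0, 0, 1)ᵀ.

Sanity check: (A − (6)·I) v_1 = (0, 0, 0, 0)ᵀ = 0. ✓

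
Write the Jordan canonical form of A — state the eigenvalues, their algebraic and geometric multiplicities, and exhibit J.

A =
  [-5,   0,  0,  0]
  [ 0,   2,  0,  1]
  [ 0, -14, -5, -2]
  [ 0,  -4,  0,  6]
J_1(-5) ⊕ J_1(-5) ⊕ J_2(4)

The characteristic polynomial is
  det(x·I − A) = x^4 + 2*x^3 - 39*x^2 - 40*x + 400 = (x - 4)^2*(x + 5)^2

Eigenvalues and multiplicities (the geometric multiplicity of λ is n − rank(A − λI), which equals the number of Jordan blocks for λ):
  λ = -5: algebraic multiplicity = 2, geometric multiplicity = 2
  λ = 4: algebraic multiplicity = 2, geometric multiplicity = 1

Determining the block sizes for each eigenvalue:
  λ = -5: gm = am = 2, so every block has size 1 → block sizes [1, 1]
  λ = 4: one block (gm = 1), so the single block has size am = 2 → block sizes [2]

Assembling the blocks gives a Jordan form
J =
  [-5,  0, 0, 0]
  [ 0, -5, 0, 0]
  [ 0,  0, 4, 1]
  [ 0,  0, 0, 4]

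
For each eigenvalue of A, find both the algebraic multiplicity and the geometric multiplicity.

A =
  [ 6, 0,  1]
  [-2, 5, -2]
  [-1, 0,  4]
λ = 5: alg = 3, geom = 2

Step 1 — factor the characteristic polynomial to read off the algebraic multiplicities:
  χ_A(x) = (x - 5)^3

Step 2 — compute geometric multiplicities via the rank-nullity identity g(λ) = n − rank(A − λI):
  rank(A − (5)·I) = 1, so dim ker(A − (5)·I) = n − 1 = 2

Summary:
  λ = 5: algebraic multiplicity = 3, geometric multiplicity = 2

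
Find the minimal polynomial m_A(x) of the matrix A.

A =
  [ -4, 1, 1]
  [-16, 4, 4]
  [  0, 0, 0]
x^2

The characteristic polynomial is χ_A(x) = x^3, so the eigenvalues are known. The minimal polynomial is
  m_A(x) = Π_λ (x − λ)^{k_λ}
where k_λ is the size of the *largest* Jordan block for λ (equivalently, the smallest k with (A − λI)^k v = 0 for every generalised eigenvector v of λ).

  λ = 0: largest Jordan block has size 2, contributing (x − 0)^2

So m_A(x) = x^2 = x^2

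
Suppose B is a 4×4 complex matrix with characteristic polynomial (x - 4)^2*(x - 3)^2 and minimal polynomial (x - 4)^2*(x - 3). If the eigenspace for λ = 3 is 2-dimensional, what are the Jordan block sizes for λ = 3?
Block sizes for λ = 3: [1, 1]

Step 1 — from the characteristic polynomial, algebraic multiplicity of λ = 3 is 2. From dim ker(B − (3)·I) = 2, there are exactly 2 Jordan blocks for λ = 3.
Step 2 — from the minimal polynomial, the factor (x − 3) tells us the largest block for λ = 3 has size 1.
Step 3 — with total size 2, 2 blocks, and largest block 1, the block sizes (in nonincreasing order) are [1, 1].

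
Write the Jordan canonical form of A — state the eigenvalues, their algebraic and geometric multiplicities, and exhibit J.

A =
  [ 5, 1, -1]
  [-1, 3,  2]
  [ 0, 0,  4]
J_3(4)

The characteristic polynomial is
  det(x·I − A) = x^3 - 12*x^2 + 48*x - 64 = (x - 4)^3

Eigenvalues and multiplicities (the geometric multiplicity of λ is n − rank(A − λI), which equals the number of Jordan blocks for λ):
  λ = 4: algebraic multiplicity = 3, geometric multiplicity = 1

Determining the block sizes for each eigenvalue:
  λ = 4: one block (gm = 1), so the single block has size am = 3 → block sizes [3]

Assembling the blocks gives a Jordan form
J =
  [4, 1, 0]
  [0, 4, 1]
  [0, 0, 4]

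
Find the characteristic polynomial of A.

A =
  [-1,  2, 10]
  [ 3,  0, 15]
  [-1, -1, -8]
x^3 + 9*x^2 + 27*x + 27

Expanding det(x·I − A) (e.g. by cofactor expansion or by noting that A is similar to its Jordan form J, which has the same characteristic polynomial as A) gives
  χ_A(x) = x^3 + 9*x^2 + 27*x + 27
which factors as (x + 3)^3. The eigenvalues (with algebraic multiplicities) are λ = -3 with multiplicity 3.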